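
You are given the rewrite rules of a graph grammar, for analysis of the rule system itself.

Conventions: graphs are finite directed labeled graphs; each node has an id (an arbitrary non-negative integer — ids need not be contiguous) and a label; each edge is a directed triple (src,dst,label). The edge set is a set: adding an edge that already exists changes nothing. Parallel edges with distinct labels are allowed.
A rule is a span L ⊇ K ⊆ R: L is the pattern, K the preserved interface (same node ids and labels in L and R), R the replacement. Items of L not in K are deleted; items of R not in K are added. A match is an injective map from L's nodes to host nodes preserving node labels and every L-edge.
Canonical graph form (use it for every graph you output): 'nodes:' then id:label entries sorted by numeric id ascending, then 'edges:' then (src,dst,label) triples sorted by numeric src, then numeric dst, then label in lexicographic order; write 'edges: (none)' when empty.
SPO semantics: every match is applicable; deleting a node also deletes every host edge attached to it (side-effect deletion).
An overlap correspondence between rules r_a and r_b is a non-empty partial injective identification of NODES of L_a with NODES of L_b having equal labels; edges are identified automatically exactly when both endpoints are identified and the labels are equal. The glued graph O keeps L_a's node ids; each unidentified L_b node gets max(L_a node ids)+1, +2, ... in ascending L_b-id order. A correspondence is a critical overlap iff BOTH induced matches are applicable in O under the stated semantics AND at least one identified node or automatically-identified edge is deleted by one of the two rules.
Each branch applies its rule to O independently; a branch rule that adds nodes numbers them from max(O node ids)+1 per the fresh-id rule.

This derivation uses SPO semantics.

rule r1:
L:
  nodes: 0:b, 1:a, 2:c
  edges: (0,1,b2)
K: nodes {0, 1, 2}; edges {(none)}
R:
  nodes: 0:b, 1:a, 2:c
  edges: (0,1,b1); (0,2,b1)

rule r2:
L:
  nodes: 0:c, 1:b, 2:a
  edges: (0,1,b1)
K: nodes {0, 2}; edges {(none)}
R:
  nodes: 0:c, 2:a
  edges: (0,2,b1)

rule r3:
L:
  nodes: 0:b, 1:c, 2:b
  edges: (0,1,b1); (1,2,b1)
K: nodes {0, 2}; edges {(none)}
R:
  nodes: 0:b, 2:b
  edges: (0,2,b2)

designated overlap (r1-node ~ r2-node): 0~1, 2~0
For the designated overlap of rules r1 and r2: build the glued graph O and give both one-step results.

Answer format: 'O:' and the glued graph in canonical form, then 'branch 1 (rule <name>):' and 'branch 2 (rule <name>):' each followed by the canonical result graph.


O:
nodes: 0:b, 1:a, 2:c, 3:a
edges: (0,1,b2); (2,0,b1)
branch 1 (rule r1):
nodes: 0:b, 1:a, 2:c, 3:a
edges: (0,1,b1); (0,2,b1); (2,0,b1)
branch 2 (rule r2):
nodes: 1:a, 2:c, 3:a
edges: (2,3,b1)


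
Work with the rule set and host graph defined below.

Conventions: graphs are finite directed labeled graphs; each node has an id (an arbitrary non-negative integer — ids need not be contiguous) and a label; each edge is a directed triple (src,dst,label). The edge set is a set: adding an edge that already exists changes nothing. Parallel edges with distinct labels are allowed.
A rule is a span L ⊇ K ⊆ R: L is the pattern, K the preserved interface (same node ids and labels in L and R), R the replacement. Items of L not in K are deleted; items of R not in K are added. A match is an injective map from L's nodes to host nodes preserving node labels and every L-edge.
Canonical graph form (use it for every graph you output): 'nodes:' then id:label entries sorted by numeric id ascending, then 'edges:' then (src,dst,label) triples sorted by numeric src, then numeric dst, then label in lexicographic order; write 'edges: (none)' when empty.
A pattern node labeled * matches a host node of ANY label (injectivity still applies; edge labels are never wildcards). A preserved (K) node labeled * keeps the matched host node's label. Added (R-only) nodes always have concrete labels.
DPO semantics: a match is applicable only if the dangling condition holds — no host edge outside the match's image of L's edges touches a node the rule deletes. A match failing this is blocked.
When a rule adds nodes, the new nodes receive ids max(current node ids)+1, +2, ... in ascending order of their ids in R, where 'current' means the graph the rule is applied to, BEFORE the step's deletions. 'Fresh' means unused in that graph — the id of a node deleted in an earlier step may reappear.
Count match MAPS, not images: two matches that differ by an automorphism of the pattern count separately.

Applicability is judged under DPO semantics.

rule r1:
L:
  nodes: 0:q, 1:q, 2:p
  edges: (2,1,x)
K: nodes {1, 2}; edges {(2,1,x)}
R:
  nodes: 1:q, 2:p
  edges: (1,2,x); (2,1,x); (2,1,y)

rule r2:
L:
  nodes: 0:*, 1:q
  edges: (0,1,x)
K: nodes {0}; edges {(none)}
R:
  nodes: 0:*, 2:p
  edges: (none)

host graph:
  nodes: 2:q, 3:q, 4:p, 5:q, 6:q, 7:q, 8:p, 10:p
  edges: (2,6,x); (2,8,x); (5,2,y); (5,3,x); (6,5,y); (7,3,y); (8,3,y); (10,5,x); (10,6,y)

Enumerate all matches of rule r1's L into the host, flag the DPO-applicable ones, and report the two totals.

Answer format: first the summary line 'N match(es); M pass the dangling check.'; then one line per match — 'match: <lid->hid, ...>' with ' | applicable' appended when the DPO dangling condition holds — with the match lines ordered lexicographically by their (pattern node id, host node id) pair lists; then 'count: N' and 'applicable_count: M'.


4 match(es); 0 pass the dangling check.
match: 0->2, 1->5, 2->10
match: 0->3, 1->5, 2->10
match: 0->6, 1->5, 2->10
match: 0->7, 1->5, 2->10
count: 4
applicable_count: 0


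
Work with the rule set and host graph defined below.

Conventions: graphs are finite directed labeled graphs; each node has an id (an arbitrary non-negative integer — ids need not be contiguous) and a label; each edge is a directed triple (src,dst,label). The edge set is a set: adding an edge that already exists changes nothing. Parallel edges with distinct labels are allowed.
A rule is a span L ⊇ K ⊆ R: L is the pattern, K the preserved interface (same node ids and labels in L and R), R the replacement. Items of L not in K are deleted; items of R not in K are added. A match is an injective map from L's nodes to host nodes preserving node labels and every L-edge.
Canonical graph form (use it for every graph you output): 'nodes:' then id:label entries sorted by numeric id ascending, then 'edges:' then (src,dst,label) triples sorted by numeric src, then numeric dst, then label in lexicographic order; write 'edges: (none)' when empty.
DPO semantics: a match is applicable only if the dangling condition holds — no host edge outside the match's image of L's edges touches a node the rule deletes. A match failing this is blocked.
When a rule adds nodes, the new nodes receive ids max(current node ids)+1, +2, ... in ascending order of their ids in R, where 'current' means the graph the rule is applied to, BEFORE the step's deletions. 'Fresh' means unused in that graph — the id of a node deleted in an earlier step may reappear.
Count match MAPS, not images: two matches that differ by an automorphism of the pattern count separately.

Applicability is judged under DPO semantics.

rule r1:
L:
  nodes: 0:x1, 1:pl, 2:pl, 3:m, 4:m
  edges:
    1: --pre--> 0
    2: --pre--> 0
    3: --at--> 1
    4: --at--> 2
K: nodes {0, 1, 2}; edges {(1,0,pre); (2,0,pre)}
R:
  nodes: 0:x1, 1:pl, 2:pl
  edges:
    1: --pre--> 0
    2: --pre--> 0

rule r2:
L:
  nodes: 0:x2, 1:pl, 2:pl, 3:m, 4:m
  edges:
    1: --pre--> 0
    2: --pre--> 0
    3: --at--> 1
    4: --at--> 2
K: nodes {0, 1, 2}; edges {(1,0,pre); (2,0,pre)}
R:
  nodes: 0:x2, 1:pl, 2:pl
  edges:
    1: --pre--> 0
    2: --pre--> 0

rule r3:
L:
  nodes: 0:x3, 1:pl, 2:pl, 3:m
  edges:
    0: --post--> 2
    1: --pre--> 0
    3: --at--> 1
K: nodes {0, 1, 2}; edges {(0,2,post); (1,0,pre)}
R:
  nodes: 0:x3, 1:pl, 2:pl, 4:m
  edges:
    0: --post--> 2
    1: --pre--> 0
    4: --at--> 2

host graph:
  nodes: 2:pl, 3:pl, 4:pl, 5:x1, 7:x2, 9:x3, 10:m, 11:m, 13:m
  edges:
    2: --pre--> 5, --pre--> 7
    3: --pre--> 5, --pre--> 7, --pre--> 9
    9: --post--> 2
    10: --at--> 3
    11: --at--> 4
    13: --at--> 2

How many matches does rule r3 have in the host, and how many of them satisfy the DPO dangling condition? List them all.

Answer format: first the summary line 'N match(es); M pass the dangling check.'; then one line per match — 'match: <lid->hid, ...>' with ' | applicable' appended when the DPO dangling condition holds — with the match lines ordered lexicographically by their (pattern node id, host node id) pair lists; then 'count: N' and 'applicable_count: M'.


1 match(es); 1 pass the dangling check.
match: 0->9, 1->3, 2->2, 3->10 | applicable
count: 1
applicable_count: 1


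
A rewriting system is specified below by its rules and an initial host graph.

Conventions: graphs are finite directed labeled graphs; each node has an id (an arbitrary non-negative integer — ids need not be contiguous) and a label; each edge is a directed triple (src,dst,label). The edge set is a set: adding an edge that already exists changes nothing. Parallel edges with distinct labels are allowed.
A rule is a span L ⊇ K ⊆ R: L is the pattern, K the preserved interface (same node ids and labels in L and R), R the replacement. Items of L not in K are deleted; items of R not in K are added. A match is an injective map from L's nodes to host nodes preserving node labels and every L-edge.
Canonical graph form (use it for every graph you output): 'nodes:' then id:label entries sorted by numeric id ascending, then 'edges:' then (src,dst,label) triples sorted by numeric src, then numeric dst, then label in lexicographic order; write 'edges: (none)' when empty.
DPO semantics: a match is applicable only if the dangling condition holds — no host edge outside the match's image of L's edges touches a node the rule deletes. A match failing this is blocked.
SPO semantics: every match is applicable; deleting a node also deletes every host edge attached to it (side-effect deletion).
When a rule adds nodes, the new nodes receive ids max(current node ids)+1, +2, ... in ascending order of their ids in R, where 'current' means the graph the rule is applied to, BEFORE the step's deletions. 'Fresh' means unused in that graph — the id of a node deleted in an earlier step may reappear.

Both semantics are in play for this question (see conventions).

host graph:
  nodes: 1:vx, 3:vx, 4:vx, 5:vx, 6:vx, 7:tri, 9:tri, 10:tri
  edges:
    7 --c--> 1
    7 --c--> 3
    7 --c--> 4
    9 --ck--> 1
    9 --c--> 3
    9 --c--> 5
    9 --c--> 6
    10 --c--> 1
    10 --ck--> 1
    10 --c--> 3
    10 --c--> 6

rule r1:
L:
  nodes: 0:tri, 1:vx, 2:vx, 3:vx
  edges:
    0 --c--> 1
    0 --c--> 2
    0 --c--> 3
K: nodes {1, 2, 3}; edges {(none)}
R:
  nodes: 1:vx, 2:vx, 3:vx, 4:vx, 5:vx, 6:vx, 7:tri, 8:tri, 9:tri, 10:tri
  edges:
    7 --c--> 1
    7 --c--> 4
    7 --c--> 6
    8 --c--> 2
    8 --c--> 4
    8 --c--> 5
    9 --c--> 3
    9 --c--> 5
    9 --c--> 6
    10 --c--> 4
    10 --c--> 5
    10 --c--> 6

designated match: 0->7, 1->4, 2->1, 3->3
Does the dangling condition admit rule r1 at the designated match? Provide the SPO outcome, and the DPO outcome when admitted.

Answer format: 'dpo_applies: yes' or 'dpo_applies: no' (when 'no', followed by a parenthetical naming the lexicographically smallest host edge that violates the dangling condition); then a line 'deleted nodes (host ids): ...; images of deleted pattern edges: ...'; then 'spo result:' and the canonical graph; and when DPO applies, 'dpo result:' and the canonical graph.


dpo_applies: yes
deleted nodes (host ids): 7; images of deleted pattern edges: (7,1,c); (7,3,c); (7,4,c)
spo result:
nodes: 1:vx, 3:vx, 4:vx, 5:vx, 6:vx, 9:tri, 10:tri, 11:vx, 12:vx, 13:vx, 14:tri, 15:tri, 16:tri, 17:tri
edges: (9,1,ck); (9,3,c); (9,5,c); (9,6,c); (10,1,c); (10,1,ck); (10,3,c); (10,6,c); (14,4,c); (14,11,c); (14,13,c); (15,1,c); (15,11,c); (15,12,c); (16,3,c); (16,12,c); (16,13,c); (17,11,c); (17,12,c); (17,13,c)
dpo result:
nodes: 1:vx, 3:vx, 4:vx, 5:vx, 6:vx, 9:tri, 10:tri, 11:vx, 12:vx, 13:vx, 14:tri, 15:tri, 16:tri, 17:tri
edges: (9,1,ck); (9,3,c); (9,5,c); (9,6,c); (10,1,c); (10,1,ck); (10,3,c); (10,6,c); (14,4,c); (14,11,c); (14,13,c); (15,1,c); (15,11,c); (15,12,c); (16,3,c); (16,12,c); (16,13,c); (17,11,c); (17,12,c); (17,13,c)


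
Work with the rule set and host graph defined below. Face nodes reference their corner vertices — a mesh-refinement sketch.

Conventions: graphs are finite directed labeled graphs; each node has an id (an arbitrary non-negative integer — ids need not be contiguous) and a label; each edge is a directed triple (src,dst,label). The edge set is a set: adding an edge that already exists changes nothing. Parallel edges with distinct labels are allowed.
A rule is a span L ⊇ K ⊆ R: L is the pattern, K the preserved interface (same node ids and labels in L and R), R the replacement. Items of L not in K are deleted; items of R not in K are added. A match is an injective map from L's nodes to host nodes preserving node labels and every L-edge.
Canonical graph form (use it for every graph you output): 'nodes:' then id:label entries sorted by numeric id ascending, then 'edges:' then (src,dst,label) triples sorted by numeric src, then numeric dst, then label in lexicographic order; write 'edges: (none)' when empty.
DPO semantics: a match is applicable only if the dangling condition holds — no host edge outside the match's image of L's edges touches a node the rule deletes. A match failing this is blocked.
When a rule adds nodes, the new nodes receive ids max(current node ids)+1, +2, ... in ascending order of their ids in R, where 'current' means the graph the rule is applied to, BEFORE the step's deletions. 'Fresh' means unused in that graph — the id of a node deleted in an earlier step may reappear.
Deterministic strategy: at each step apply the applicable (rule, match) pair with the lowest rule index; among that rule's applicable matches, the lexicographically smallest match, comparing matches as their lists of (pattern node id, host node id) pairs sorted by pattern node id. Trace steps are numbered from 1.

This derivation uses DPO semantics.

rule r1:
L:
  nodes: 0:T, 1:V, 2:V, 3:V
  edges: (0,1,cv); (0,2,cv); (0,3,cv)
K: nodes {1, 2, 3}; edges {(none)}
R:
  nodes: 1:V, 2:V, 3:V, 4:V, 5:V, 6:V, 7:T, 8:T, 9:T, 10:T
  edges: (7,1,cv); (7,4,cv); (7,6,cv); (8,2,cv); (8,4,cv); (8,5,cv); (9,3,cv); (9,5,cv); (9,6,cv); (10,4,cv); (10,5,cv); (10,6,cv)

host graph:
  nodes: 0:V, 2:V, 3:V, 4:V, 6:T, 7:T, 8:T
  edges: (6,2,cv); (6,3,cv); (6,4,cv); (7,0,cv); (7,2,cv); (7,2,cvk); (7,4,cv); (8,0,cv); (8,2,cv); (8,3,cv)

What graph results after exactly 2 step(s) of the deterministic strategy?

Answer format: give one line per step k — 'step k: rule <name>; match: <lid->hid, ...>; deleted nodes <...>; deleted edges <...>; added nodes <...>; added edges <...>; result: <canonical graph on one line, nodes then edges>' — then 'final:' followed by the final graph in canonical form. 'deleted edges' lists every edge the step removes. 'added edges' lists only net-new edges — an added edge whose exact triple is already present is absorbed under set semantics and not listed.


step 1: rule r1; match: 0->6, 1->2, 2->3, 3->4; deleted nodes 6; deleted edges (6,2,cv); (6,3,cv); (6,4,cv); added nodes 9, 10, 11, 12, 13, 14, 15; added edges (12,2,cv); (12,9,cv); (12,11,cv); (13,3,cv); (13,9,cv); (13,10,cv); (14,4,cv); (14,10,cv); (14,11,cv); (15,9,cv); (15,10,cv); (15,11,cv); result: nodes: 0:V, 2:V, 3:V, 4:V, 7:T, 8:T, 9:V, 10:V, 11:V, 12:T, 13:T, 14:T, 15:T edges: (7,0,cv); (7,2,cv); (7,2,cvk); (7,4,cv); (8,0,cv); (8,2,cv); (8,3,cv); (12,2,cv); (12,9,cv); (12,11,cv); (13,3,cv); (13,9,cv); (13,10,cv); (14,4,cv); (14,10,cv); (14,11,cv); (15,9,cv); (15,10,cv); (15,11,cv)
step 2: rule r1; match: 0->8, 1->0, 2->2, 3->3; deleted nodes 8; deleted edges (8,0,cv); (8,2,cv); (8,3,cv); added nodes 16, 17, 18, 19, 20, 21, 22; added edges (19,0,cv); (19,16,cv); (19,18,cv); (20,2,cv); (20,16,cv); (20,17,cv); (21,3,cv); (21,17,cv); (21,18,cv); (22,16,cv); (22,17,cv); (22,18,cv); result: nodes: 0:V, 2:V, 3:V, 4:V, 7:T, 9:V, 10:V, 11:V, 12:T, 13:T, 14:T, 15:T, 16:V, 17:V, 18:V, 19:T, 20:T, 21:T, 22:T edges: (7,0,cv); (7,2,cv); (7,2,cvk); (7,4,cv); (12,2,cv); (12,9,cv); (12,11,cv); (13,3,cv); (13,9,cv); (13,10,cv); (14,4,cv); (14,10,cv); (14,11,cv); (15,9,cv); (15,10,cv); (15,11,cv); (19,0,cv); (19,16,cv); (19,18,cv); (20,2,cv); (20,16,cv); (20,17,cv); (21,3,cv); (21,17,cv); (21,18,cv); (22,16,cv); (22,17,cv); (22,18,cv)
final:
nodes: 0:V, 2:V, 3:V, 4:V, 7:T, 9:V, 10:V, 11:V, 12:T, 13:T, 14:T, 15:T, 16:V, 17:V, 18:V, 19:T, 20:T, 21:T, 22:T
edges: (7,0,cv); (7,2,cv); (7,2,cvk); (7,4,cv); (12,2,cv); (12,9,cv); (12,11,cv); (13,3,cv); (13,9,cv); (13,10,cv); (14,4,cv); (14,10,cv); (14,11,cv); (15,9,cv); (15,10,cv); (15,11,cv); (19,0,cv); (19,16,cv); (19,18,cv); (20,2,cv); (20,16,cv); (20,17,cv); (21,3,cv); (21,17,cv); (21,18,cv); (22,16,cv); (22,17,cv); (22,18,cv)


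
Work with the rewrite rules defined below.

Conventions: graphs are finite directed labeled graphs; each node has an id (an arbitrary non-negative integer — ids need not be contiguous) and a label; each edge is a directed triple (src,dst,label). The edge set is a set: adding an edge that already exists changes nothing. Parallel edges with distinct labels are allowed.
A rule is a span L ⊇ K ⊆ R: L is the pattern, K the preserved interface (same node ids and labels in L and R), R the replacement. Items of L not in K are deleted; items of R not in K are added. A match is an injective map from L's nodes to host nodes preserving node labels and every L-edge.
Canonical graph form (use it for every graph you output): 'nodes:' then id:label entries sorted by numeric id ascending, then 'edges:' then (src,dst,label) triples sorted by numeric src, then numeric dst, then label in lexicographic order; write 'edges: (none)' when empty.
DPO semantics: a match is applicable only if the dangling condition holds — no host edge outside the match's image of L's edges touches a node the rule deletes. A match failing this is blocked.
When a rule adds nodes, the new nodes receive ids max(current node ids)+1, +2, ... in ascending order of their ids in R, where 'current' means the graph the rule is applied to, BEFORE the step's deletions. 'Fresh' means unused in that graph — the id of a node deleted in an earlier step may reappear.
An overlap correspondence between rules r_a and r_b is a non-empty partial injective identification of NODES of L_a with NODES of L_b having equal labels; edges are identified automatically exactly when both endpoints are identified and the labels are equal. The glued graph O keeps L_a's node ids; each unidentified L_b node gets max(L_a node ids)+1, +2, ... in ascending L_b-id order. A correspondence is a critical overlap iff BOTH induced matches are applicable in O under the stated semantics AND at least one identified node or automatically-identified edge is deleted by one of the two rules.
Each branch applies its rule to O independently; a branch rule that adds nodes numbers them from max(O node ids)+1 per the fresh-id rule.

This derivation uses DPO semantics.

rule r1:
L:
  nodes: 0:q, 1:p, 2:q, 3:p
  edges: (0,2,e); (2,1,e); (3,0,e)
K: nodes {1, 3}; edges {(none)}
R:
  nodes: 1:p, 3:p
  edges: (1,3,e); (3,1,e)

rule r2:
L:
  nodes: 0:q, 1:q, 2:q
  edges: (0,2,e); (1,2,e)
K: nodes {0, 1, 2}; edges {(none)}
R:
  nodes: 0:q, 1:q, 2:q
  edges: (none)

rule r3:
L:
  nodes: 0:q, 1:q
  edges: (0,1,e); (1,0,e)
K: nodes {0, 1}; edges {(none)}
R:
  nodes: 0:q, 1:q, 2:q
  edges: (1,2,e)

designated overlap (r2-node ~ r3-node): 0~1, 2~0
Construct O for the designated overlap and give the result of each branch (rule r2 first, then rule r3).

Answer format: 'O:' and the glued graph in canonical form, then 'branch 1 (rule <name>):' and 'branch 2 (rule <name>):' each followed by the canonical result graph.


O:
nodes: 0:q, 1:q, 2:q
edges: (0,2,e); (1,2,e); (2,0,e)
branch 1 (rule r2):
nodes: 0:q, 1:q, 2:q
edges: (2,0,e)
branch 2 (rule r3):
nodes: 0:q, 1:q, 2:q, 3:q
edges: (0,3,e); (1,2,e)


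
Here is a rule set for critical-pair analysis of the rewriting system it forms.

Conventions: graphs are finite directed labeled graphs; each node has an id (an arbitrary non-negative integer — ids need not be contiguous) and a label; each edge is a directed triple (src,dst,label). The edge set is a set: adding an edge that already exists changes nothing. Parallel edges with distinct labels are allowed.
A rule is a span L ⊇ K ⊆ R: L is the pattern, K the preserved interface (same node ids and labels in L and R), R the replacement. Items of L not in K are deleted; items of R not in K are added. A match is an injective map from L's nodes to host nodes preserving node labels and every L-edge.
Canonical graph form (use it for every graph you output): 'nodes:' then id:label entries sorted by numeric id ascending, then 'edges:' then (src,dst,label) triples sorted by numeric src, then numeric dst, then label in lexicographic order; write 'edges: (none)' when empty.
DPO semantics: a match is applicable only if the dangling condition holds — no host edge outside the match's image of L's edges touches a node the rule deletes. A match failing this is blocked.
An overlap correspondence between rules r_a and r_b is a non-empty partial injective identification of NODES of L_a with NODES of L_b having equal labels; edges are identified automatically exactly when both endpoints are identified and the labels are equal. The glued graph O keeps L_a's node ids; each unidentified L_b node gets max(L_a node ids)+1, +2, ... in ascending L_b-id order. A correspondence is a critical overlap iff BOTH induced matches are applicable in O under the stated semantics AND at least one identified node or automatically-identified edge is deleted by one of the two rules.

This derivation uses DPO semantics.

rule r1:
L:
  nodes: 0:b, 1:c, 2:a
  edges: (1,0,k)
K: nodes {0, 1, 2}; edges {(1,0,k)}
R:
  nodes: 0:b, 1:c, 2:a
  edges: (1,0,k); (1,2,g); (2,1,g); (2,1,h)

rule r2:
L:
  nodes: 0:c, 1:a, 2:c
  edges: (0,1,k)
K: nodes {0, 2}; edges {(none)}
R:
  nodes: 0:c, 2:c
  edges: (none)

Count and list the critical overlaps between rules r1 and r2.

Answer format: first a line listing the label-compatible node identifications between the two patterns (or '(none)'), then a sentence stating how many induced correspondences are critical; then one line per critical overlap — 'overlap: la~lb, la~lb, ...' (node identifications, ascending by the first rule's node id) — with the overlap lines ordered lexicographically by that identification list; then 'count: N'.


label-compatible node identifications between L(r1) and L(r2): 1~0, 1~2, 2~1
3 of the induced correspondences are critical overlaps of r1 and r2.
overlap: 1~0, 2~1
overlap: 1~2, 2~1
overlap: 2~1
count: 3


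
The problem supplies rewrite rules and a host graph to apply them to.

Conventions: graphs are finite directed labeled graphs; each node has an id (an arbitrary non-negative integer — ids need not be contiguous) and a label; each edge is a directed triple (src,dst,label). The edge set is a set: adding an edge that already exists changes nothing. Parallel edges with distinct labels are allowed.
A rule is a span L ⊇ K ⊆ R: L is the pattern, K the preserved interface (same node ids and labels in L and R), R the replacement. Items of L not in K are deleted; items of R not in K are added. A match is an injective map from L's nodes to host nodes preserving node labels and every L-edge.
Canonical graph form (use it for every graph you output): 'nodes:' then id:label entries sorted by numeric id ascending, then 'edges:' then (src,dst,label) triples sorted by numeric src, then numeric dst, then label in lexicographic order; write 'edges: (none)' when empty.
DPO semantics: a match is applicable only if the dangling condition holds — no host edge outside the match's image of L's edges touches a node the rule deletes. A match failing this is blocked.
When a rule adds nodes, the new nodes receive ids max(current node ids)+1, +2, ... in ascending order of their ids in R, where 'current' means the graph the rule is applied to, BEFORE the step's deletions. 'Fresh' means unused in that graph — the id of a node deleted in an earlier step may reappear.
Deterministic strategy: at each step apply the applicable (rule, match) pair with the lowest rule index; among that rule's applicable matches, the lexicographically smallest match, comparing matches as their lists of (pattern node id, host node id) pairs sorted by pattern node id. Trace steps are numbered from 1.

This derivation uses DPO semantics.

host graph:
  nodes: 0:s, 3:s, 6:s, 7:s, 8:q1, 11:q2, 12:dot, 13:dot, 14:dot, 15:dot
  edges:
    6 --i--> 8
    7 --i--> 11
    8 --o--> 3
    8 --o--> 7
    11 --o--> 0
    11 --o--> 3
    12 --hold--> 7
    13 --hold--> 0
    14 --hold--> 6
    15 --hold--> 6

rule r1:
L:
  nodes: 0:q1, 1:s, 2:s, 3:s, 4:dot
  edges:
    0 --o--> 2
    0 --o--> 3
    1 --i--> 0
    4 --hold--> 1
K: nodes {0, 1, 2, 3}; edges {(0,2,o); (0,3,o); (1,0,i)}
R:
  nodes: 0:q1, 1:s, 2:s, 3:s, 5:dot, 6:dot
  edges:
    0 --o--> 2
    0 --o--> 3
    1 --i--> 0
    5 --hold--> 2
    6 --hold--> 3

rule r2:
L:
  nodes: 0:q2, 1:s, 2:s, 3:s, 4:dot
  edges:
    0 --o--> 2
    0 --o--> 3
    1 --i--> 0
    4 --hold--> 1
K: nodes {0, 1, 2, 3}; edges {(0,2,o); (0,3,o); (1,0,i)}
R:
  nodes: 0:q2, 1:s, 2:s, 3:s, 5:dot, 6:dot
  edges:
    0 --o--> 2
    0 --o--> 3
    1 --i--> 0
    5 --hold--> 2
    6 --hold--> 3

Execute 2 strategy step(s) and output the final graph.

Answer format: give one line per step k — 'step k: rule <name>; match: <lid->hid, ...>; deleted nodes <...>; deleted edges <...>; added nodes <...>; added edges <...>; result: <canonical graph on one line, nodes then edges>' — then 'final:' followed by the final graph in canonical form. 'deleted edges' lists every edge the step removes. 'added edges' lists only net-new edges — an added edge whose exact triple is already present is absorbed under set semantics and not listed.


step 1: rule r1; match: 0->8, 1->6, 2->3, 3->7, 4->14; deleted nodes 14; deleted edges (14,6,hold); added nodes 16, 17; added edges (16,3,hold); (17,7,hold); result: nodes: 0:s, 3:s, 6:s, 7:s, 8:q1, 11:q2, 12:dot, 13:dot, 15:dot, 16:dot, 17:dot edges: (6,8,i); (7,11,i); (8,3,o); (8,7,o); (11,0,o); (11,3,o); (12,7,hold); (13,0,hold); (15,6,hold); (16,3,hold); (17,7,hold)
step 2: rule r1; match: 0->8, 1->6, 2->3, 3->7, 4->15; deleted nodes 15; deleted edges (15,6,hold); added nodes 18, 19; added edges (18,3,hold); (19,7,hold); result: nodes: 0:s, 3:s, 6:s, 7:s, 8:q1, 11:q2, 12:dot, 13:dot, 16:dot, 17:dot, 18:dot, 19:dot edges: (6,8,i); (7,11,i); (8,3,o); (8,7,o); (11,0,o); (11,3,o); (12,7,hold); (13,0,hold); (16,3,hold); (17,7,hold); (18,3,hold); (19,7,hold)
final:
nodes: 0:s, 3:s, 6:s, 7:s, 8:q1, 11:q2, 12:dot, 13:dot, 16:dot, 17:dot, 18:dot, 19:dot
edges: (6,8,i); (7,11,i); (8,3,o); (8,7,o); (11,0,o); (11,3,o); (12,7,hold); (13,0,hold); (16,3,hold); (17,7,hold); (18,3,hold); (19,7,hold)


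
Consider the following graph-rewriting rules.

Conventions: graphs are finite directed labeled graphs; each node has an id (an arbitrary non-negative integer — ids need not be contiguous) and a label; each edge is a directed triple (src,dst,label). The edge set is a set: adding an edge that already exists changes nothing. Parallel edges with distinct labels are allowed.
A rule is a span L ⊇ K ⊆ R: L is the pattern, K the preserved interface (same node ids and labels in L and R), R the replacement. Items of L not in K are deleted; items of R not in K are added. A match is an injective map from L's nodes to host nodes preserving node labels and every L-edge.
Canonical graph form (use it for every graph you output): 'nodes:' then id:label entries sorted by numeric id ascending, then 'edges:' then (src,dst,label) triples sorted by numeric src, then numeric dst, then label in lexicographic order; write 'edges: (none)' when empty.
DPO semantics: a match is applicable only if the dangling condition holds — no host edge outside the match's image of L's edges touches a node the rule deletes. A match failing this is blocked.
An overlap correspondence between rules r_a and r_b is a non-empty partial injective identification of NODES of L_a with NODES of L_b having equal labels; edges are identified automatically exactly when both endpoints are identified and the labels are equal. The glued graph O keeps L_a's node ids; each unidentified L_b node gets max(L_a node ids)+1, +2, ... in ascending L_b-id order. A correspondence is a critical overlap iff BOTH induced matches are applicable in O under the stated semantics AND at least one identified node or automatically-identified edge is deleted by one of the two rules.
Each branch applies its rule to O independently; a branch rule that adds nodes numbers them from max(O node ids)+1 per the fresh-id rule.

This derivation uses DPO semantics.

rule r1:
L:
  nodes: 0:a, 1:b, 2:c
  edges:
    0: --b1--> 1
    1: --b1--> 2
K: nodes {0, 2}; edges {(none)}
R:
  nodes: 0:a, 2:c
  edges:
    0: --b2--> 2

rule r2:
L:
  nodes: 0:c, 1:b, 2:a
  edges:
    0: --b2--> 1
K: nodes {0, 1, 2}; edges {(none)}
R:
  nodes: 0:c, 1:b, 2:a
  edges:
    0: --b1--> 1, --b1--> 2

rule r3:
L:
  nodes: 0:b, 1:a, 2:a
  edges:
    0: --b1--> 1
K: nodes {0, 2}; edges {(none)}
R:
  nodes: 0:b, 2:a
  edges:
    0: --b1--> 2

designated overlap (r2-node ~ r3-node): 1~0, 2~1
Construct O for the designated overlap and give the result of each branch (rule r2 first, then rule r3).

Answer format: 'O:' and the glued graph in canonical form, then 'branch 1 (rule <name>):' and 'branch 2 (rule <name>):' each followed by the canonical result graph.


O:
nodes: 0:c, 1:b, 2:a, 3:a
edges: (0,1,b2); (1,2,b1)
branch 1 (rule r2):
nodes: 0:c, 1:b, 2:a, 3:a
edges: (0,1,b1); (0,2,b1); (1,2,b1)
branch 2 (rule r3):
nodes: 0:c, 1:b, 3:a
edges: (0,1,b2); (1,3,b1)


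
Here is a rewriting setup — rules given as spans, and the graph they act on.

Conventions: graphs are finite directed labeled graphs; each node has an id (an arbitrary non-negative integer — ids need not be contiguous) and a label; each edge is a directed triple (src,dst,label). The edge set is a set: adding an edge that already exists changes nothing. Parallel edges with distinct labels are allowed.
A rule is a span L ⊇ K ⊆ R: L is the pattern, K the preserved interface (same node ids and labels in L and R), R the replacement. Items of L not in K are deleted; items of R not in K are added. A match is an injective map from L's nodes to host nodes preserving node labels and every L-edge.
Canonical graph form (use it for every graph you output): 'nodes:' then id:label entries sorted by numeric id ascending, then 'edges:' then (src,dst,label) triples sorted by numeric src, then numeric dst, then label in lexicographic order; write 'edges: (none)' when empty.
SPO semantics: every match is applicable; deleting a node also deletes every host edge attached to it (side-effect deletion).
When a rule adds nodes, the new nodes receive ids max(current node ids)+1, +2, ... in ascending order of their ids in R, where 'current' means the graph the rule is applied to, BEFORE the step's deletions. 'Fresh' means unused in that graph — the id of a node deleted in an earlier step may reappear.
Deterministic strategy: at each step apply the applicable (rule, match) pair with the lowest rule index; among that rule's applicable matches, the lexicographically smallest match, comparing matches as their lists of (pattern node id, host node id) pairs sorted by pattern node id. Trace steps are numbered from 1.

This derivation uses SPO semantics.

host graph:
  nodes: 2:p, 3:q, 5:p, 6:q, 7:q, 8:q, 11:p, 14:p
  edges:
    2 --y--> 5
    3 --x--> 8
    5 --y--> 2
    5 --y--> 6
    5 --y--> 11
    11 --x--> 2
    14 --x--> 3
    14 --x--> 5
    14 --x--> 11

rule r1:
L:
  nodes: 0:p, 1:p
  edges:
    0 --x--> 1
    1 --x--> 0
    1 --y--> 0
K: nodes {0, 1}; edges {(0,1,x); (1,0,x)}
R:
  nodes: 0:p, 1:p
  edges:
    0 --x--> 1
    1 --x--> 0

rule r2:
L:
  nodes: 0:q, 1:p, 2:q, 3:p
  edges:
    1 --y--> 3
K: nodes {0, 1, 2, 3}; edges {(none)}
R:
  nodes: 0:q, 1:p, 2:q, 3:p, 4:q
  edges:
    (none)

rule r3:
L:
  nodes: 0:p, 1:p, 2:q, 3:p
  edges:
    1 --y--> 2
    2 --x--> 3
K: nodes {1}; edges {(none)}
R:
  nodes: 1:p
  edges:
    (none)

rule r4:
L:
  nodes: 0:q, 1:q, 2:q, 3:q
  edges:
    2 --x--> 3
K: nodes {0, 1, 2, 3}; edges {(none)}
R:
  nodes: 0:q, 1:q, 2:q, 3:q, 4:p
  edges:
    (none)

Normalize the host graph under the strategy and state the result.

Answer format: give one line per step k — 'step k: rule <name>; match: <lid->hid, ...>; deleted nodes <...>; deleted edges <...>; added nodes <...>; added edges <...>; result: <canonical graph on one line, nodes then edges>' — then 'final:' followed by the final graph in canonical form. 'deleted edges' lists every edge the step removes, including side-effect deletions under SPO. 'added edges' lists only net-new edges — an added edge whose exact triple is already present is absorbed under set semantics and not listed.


step 1: rule r2; match: 0->3, 1->2, 2->6, 3->5; deleted nodes (none); deleted edges (2,5,y); added nodes 15; added edges (none); result: nodes: 2:p, 3:q, 5:p, 6:q, 7:q, 8:q, 11:p, 14:p, 15:q edges: (3,8,x); (5,2,y); (5,6,y); (5,11,y); (11,2,x); (14,3,x); (14,5,x); (14,11,x)
step 2: rule r2; match: 0->3, 1->5, 2->6, 3->2; deleted nodes (none); deleted edges (5,2,y); added nodes 16; added edges (none); result: nodes: 2:p, 3:q, 5:p, 6:q, 7:q, 8:q, 11:p, 14:p, 15:q, 16:q edges: (3,8,x); (5,6,y); (5,11,y); (11,2,x); (14,3,x); (14,5,x); (14,11,x)
step 3: rule r2; match: 0->3, 1->5, 2->6, 3->11; deleted nodes (none); deleted edges (5,11,y); added nodes 17; added edges (none); result: nodes: 2:p, 3:q, 5:p, 6:q, 7:q, 8:q, 11:p, 14:p, 15:q, 16:q, 17:q edges: (3,8,x); (5,6,y); (11,2,x); (14,3,x); (14,5,x); (14,11,x)
step 4: rule r4; match: 0->6, 1->7, 2->3, 3->8; deleted nodes (none); deleted edges (3,8,x); added nodes 18; added edges (none); result: nodes: 2:p, 3:q, 5:p, 6:q, 7:q, 8:q, 11:p, 14:p, 15:q, 16:q, 17:q, 18:p edges: (5,6,y); (11,2,x); (14,3,x); (14,5,x); (14,11,x)
final:
nodes: 2:p, 3:q, 5:p, 6:q, 7:q, 8:q, 11:p, 14:p, 15:q, 16:q, 17:q, 18:p
edges: (5,6,y); (11,2,x); (14,3,x); (14,5,x); (14,11,x)


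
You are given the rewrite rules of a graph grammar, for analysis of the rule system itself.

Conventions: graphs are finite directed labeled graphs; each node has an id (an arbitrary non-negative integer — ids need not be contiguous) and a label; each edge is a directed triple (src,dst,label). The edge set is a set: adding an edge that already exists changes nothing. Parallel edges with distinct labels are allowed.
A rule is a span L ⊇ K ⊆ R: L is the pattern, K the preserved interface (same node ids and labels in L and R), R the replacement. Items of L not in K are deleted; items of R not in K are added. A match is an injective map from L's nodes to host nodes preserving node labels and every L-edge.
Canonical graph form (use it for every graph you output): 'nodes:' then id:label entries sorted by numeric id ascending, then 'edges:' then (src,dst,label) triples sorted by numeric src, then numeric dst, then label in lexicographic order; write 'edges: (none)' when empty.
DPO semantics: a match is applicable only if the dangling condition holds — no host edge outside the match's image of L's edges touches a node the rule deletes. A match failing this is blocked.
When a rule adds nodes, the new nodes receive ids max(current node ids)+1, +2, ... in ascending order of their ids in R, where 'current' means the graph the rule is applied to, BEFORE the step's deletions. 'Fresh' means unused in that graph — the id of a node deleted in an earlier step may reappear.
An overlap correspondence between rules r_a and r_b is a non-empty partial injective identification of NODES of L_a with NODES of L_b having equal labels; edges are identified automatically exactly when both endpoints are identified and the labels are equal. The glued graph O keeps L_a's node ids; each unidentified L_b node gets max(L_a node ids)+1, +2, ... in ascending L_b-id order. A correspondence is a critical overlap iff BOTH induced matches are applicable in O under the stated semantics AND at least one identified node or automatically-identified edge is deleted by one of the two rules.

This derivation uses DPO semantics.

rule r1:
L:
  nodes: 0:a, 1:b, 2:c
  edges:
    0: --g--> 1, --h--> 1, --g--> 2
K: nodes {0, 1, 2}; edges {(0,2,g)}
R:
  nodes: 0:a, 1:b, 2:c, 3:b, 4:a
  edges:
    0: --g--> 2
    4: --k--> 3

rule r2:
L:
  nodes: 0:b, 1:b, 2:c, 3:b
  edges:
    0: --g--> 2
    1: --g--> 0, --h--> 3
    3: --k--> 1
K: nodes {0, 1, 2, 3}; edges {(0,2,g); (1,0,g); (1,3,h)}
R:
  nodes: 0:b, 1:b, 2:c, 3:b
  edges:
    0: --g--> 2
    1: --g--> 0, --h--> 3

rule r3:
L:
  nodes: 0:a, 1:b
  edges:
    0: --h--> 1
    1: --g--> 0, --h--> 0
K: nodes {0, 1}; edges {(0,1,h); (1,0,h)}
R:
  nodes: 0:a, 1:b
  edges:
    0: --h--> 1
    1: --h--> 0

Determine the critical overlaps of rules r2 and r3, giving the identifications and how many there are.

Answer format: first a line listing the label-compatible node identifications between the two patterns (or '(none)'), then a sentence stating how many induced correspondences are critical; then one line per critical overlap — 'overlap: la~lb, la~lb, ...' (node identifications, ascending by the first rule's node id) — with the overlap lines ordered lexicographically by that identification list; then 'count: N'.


label-compatible node identifications between L(r2) and L(r3): 0~1, 1~1, 3~1
0 of the induced correspondences are critical overlaps of r2 and r3.
count: 0


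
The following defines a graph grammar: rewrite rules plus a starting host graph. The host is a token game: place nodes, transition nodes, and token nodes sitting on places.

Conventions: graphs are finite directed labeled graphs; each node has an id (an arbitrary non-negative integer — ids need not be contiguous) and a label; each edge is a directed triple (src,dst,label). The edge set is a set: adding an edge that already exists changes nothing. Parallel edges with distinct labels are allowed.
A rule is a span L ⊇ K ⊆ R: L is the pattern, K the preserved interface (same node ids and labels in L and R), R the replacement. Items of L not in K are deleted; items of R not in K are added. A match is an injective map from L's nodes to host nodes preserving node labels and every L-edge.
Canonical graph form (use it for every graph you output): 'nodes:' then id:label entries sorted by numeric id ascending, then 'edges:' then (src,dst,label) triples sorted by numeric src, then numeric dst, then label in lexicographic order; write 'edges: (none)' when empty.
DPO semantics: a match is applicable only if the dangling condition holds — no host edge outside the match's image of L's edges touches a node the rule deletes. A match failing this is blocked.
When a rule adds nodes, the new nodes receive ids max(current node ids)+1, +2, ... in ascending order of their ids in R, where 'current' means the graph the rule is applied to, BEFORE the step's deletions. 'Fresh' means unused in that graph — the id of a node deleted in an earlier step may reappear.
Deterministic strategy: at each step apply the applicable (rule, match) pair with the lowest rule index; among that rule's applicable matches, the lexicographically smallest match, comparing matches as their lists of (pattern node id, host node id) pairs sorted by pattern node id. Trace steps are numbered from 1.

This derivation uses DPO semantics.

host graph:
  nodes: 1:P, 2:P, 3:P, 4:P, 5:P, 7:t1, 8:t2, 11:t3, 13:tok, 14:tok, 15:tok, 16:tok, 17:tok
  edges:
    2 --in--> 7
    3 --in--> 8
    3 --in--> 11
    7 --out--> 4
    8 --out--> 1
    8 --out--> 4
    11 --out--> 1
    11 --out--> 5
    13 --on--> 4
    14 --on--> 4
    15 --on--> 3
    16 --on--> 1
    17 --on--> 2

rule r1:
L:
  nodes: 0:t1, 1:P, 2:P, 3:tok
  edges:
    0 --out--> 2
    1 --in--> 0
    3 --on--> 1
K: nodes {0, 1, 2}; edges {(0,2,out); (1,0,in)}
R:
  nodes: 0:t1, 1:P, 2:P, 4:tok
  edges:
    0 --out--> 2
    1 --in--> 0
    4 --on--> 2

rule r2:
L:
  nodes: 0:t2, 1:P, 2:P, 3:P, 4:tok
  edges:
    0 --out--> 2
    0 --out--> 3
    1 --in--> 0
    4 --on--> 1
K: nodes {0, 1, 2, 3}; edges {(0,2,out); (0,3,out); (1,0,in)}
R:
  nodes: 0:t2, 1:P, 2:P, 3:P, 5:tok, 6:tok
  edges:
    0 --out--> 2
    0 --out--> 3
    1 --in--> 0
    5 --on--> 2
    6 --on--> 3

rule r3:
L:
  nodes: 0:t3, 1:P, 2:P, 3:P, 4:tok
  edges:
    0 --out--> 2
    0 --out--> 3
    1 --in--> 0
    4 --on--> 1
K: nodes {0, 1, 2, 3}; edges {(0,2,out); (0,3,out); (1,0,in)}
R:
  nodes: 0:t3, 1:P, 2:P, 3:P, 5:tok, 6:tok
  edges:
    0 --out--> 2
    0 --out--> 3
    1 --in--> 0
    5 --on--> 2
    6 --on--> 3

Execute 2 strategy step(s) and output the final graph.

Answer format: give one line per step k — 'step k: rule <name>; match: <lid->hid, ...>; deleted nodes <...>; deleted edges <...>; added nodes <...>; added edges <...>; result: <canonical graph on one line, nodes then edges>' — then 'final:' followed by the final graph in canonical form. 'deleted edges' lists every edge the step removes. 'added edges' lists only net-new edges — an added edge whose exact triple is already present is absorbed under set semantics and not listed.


step 1: rule r1; match: 0->7, 1->2, 2->4, 3->17; deleted nodes 17; deleted edges (17,2,on); added nodes 18; added edges (18,4,on); result: nodes: 1:P, 2:P, 3:P, 4:P, 5:P, 7:t1, 8:t2, 11:t3, 13:tok, 14:tok, 15:tok, 16:tok, 18:tok edges: (2,7,in); (3,8,in); (3,11,in); (7,4,out); (8,1,out); (8,4,out); (11,1,out); (11,5,out); (13,4,on); (14,4,on); (15,3,on); (16,1,on); (18,4,on)
step 2: rule r2; match: 0->8, 1->3, 2->1, 3->4, 4->15; deleted nodes 15; deleted edges (15,3,on); added nodes 19, 20; added edges (19,1,on); (20,4,on); result: nodes: 1:P, 2:P, 3:P, 4:P, 5:P, 7:t1, 8:t2, 11:t3, 13:tok, 14:tok, 16:tok, 18:tok, 19:tok, 20:tok edges: (2,7,in); (3,8,in); (3,11,in); (7,4,out); (8,1,out); (8,4,out); (11,1,out); (11,5,out); (13,4,on); (14,4,on); (16,1,on); (18,4,on); (19,1,on); (20,4,on)
final:
nodes: 1:P, 2:P, 3:P, 4:P, 5:P, 7:t1, 8:t2, 11:t3, 13:tok, 14:tok, 16:tok, 18:tok, 19:tok, 20:tok
edges: (2,7,in); (3,8,in); (3,11,in); (7,4,out); (8,1,out); (8,4,out); (11,1,out); (11,5,out); (13,4,on); (14,4,on); (16,1,on); (18,4,on); (19,1,on); (20,4,on)
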